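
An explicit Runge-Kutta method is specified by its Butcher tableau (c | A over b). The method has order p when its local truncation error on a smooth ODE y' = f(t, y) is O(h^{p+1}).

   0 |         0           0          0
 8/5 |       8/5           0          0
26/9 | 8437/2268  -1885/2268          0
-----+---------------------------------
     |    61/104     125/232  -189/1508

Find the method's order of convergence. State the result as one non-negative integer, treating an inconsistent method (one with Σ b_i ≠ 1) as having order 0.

3

b = (61/104, 125/232, -189/1508)
c = (0, 8/5, 26/9)
Ac = (0, 0, -754/567)
Σ b_i: 61/104·1 + 125/232·1 + (-189/1508)·1 = 1 ✓
b·c: 125/232·8/5 + (-189/1508)·26/9 = 1/2 ✓
b·c²: 125/232·64/25 + (-189/1508)·676/81 = 1/3 ✓
b·Ac: (-189/1508)·(-754/567) = 1/6 ✓; 3 stages ⇒ order 3.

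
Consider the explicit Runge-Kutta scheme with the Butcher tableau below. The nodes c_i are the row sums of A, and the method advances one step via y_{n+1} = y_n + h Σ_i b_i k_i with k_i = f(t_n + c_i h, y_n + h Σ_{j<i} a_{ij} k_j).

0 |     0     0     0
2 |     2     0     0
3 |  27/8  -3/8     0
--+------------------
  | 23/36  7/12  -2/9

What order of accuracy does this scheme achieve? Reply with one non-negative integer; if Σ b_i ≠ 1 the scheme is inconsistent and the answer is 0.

b = (23/36, 7/12, -2/9)
c = (0, 2, 3)
Ac = (0, 0, -3/4)
Σ b_i: 23/36·1 + 7/12·1 + (-2/9)·1 = 1 ✓
b·c: 7/12·2 + (-2/9)·3 = 1/2 ✓
b·c²: 7/12·4 + (-2/9)·9 = 1/3 ✓
b·Ac: (-2/9)·(-3/4) = 1/6 ✓; 3 stages ⇒ order 3.

3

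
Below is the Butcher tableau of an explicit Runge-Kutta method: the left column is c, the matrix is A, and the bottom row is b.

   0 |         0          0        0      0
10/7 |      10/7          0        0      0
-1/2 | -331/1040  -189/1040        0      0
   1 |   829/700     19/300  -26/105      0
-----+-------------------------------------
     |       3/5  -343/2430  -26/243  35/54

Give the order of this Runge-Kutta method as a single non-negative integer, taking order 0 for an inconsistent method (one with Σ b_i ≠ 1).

b = (3/5, -343/2430, -26/243, 35/54)
c = (0, 10/7, -1/2, 1)
Ac = (0, 0, -27/104, 3/14)
Σ b_i: 3/5·1 + (-343/2430)·1 + (-26/243)·1 + 35/54·1 = 1 ✓
b·c: (-343/2430)·10/7 + (-26/243)·(-1/2) + 35/54·1 = 1/2 ✓
b·c²: (-343/2430)·100/49 + (-26/243)·1/4 + 35/54·1 = 1/3 ✓
b·Ac: (-26/243)·(-27/104) + 35/54·3/14 = 1/6 ✓
b·c³: (-343/2430)·1000/343 + (-26/243)·(-1/8) + 35/54·1 = 1/4 ✓
b·(c∘Ac): (-26/243)·27/208 + 35/54·3/14 = 1/8 ✓
b·Ac²: (-26/243)·(-135/364) + 35/54·33/490 = 1/12 ✓
b·A²c: 35/54·9/140 = 1/24 ✓; 4 stages ⇒ order 4.

4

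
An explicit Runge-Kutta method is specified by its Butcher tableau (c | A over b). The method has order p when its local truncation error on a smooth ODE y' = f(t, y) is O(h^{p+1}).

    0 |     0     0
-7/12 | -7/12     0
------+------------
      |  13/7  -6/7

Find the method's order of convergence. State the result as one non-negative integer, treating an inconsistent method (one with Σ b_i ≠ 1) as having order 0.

b = (13/7, -6/7)
c = (0, -7/12)
Σ b_i: 13/7·1 + (-6/7)·1 = 1 ✓
b·c: (-6/7)·(-7/12) = 1/2 ✓; 2 stages ⇒ order 2.

2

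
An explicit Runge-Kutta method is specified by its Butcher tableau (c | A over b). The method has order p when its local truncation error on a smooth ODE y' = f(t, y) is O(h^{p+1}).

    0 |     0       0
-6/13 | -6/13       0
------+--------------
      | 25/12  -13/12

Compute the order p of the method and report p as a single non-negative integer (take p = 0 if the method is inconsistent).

2

b = (25/12, -13/12)
c = (0, -6/13)
Σ b_i: 25/12·1 + (-13/12)·1 = 1 ✓
b·c: (-13/12)·(-6/13) = 1/2 ✓; 2 stages ⇒ order 2.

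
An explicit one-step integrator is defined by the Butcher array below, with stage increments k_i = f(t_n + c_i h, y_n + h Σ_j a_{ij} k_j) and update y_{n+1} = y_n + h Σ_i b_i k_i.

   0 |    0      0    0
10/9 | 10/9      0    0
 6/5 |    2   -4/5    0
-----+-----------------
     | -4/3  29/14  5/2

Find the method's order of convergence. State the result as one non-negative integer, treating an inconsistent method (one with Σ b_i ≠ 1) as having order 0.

0

b = (-4/3, 29/14, 5/2)
c = (0, 10/9, 6/5)
Ac = (0, 0, -8/9)
Σ b_i: (-4/3)·1 + 29/14·1 + 5/2·1 = 68/21 ≠ 1 ⇒ order 0.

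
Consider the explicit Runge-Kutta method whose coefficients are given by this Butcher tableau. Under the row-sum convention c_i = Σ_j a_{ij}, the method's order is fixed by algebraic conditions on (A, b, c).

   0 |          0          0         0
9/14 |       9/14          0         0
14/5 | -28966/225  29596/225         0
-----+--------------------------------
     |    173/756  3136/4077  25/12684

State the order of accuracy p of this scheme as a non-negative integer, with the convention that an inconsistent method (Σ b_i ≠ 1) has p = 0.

3

b = (173/756, 3136/4077, 25/12684)
c = (0, 9/14, 14/5)
Ac = (0, 0, 2114/25)
Σ b_i: 173/756·1 + 3136/4077·1 + 25/12684·1 = 1 ✓
b·c: 3136/4077·9/14 + 25/12684·14/5 = 1/2 ✓
b·c²: 3136/4077·81/196 + 25/12684·196/25 = 1/3 ✓
b·Ac: 25/12684·2114/25 = 1/6 ✓; 3 stages ⇒ order 3.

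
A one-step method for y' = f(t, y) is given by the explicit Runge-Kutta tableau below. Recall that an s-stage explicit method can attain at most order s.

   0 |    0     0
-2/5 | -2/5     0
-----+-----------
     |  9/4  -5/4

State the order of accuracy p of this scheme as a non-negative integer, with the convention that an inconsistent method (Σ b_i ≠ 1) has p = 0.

2

b = (9/4, -5/4)
c = (0, -2/5)
Σ b_i: 9/4·1 + (-5/4)·1 = 1 ✓
b·c: (-5/4)·(-2/5) = 1/2 ✓; 2 stages ⇒ order 2.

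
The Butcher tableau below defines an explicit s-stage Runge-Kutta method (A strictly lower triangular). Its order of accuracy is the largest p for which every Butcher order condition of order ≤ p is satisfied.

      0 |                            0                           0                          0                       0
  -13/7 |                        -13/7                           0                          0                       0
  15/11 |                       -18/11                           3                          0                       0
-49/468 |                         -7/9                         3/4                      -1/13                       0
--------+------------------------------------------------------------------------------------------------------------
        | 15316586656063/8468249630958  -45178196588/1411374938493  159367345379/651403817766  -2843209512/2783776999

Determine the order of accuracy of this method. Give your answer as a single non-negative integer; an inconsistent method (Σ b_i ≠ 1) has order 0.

3

b = (15316586656063/8468249630958, -45178196588/1411374938493, 159367345379/651403817766, -2843209512/2783776999)
c = (0, -13/7, 15/11, -49/468)
Ac = (0, 0, -39/7, -5997/4004)
Σ b_i: 15316586656063/8468249630958·1 + (-45178196588/1411374938493)·1 + 159367345379/651403817766·1 + (-2843209512/2783776999)·1 = 1 ✓
b·c: (-45178196588/1411374938493)·(-13/7) + 159367345379/651403817766·15/11 + (-2843209512/2783776999)·(-49/468) = 1/2 ✓
b·c²: (-45178196588/1411374938493)·169/49 + 159367345379/651403817766·225/121 + (-2843209512/2783776999)·2401/219024 = 1/3 ✓
b·Ac: 159367345379/651403817766·(-39/7) + (-2843209512/2783776999)·(-5997/4004) = 1/6 ✓
b·c³: (-45178196588/1411374938493)·(-2197/343) + 159367345379/651403817766·3375/1331 + (-2843209512/2783776999)·(-117649/102503232) = 2155866759667745/2608220886335064 ≠ 1/4 ⇒ order 3.
b·(c∘Ac): 159367345379/651403817766·(-585/77) + (-2843209512/2783776999)·13993/89232 = -511431378088/253323706909 ≠ 1/8
b·Ac²: 159367345379/651403817766·507/49 + (-2843209512/2783776999)·753411/308308 = 45699164023/1286104973538 ≠ 1/12
b·A²c: (-2843209512/2783776999)·3/7 = -8529628536/19486438993 ≠ 1/24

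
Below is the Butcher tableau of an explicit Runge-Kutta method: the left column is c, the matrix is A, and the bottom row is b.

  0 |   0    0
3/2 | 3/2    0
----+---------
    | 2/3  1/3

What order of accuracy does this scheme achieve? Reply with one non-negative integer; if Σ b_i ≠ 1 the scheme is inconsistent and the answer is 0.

2

b = (2/3, 1/3)
c = (0, 3/2)
Σ b_i: 2/3·1 + 1/3·1 = 1 ✓
b·c: 1/3·3/2 = 1/2 ✓; 2 stages ⇒ order 2.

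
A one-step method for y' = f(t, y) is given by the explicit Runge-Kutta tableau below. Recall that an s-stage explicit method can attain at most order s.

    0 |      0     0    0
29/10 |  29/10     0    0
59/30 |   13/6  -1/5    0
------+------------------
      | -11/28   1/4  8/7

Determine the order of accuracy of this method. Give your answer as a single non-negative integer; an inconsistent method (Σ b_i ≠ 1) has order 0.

b = (-11/28, 1/4, 8/7)
c = (0, 29/10, 59/30)
Ac = (0, 0, -29/50)
Σ b_i: (-11/28)·1 + 1/4·1 + 8/7·1 = 1 ✓
b·c: 1/4·29/10 + 8/7·59/30 = 2497/840 ≠ 1/2 ⇒ order 1.

1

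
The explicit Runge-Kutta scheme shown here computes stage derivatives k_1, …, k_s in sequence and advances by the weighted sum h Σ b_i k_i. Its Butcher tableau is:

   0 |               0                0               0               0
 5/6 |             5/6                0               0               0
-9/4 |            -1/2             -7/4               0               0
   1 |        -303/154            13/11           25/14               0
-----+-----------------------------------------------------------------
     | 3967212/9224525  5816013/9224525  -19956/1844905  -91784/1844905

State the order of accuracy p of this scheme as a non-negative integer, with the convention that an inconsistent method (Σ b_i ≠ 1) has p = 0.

b = (3967212/9224525, 5816013/9224525, -19956/1844905, -91784/1844905)
c = (0, 5/6, -9/4, 1)
Ac = (0, 0, -35/24, -5605/1848)
Σ b_i: 3967212/9224525·1 + 5816013/9224525·1 + (-19956/1844905)·1 + (-91784/1844905)·1 = 1 ✓
b·c: 5816013/9224525·5/6 + (-19956/1844905)·(-9/4) + (-91784/1844905)·1 = 1/2 ✓
b·c²: 5816013/9224525·25/36 + (-19956/1844905)·81/16 + (-91784/1844905)·1 = 1/3 ✓
b·Ac: (-19956/1844905)·(-35/24) + (-91784/1844905)·(-5605/1848) = 1/6 ✓
b·c³: 5816013/9224525·125/216 + (-19956/1844905)·(-729/64) + (-91784/1844905)·1 = 116449483/265666320 ≠ 1/4 ⇒ order 3.
b·(c∘Ac): (-19956/1844905)·105/32 + (-91784/1844905)·(-5605/1848) = 1021925/8855544 ≠ 1/8
b·Ac²: (-19956/1844905)·(-175/144) + (-91784/1844905)·218675/22176 = -1585475/3320829 ≠ 1/12
b·A²c: (-91784/1844905)·(-125/48) = 286825/2213886 ≠ 1/24

3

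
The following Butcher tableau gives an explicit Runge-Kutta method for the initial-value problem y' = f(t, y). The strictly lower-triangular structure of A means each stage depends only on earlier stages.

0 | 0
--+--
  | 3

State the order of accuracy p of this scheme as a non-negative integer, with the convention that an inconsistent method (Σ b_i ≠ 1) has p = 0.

0

b = (3)
c = (0)
Σ b_i: 3·1 = 3 ≠ 1 ⇒ order 0.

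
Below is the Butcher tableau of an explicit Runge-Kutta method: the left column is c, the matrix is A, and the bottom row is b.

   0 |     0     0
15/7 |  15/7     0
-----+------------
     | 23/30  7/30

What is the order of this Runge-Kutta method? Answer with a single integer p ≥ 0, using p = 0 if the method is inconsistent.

b = (23/30, 7/30)
c = (0, 15/7)
Σ b_i: 23/30·1 + 7/30·1 = 1 ✓
b·c: 7/30·15/7 = 1/2 ✓; 2 stages ⇒ order 2.

2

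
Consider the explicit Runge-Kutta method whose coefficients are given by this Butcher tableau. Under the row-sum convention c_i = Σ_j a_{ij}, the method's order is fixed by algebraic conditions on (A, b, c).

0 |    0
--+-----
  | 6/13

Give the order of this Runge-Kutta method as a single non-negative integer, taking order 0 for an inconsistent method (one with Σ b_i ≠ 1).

b = (6/13)
c = (0)
Σ b_i: 6/13·1 = 6/13 ≠ 1 ⇒ order 0.

0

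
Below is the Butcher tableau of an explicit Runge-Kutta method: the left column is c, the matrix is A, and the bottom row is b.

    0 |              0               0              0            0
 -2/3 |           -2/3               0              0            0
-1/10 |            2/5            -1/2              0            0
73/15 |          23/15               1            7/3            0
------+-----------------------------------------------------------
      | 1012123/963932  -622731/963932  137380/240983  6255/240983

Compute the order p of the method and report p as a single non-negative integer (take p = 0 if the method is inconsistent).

3

b = (1012123/963932, -622731/963932, 137380/240983, 6255/240983)
c = (0, -2/3, -1/10, 73/15)
Ac = (0, 0, 1/3, -9/10)
Σ b_i: 1012123/963932·1 + (-622731/963932)·1 + 137380/240983·1 + 6255/240983·1 = 1 ✓
b·c: (-622731/963932)·(-2/3) + 137380/240983·(-1/10) + 6255/240983·73/15 = 1/2 ✓
b·c²: (-622731/963932)·4/9 + 137380/240983·1/100 + 6255/240983·5329/225 = 1/3 ✓
b·Ac: 137380/240983·1/3 + 6255/240983·(-9/10) = 1/6 ✓
b·c³: (-622731/963932)·(-8/27) + 137380/240983·(-1/1000) + 6255/240983·389017/3375 = 345136057/108442350 ≠ 1/4 ⇒ order 3.
b·(c∘Ac): 137380/240983·(-1/30) + 6255/240983·(-219/50) = -959287/7229490 ≠ 1/8
b·Ac²: 137380/240983·(-2/9) + 6255/240983·421/900 = -4968529/43376940 ≠ 1/12
b·A²c: 6255/240983·7/9 = 4865/240983 ≠ 1/24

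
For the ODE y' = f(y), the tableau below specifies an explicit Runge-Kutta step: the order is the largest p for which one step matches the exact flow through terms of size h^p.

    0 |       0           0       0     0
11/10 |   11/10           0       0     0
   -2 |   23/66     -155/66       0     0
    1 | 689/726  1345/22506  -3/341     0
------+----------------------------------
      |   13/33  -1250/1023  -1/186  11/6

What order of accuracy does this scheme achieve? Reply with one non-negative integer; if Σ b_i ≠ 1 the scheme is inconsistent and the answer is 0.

b = (13/33, -1250/1023, -1/186, 11/6)
c = (0, 11/10, -2, 1)
Ac = (0, 0, -31/12, 1/12)
Σ b_i: 13/33·1 + (-1250/1023)·1 + (-1/186)·1 + 11/6·1 = 1 ✓
b·c: (-1250/1023)·11/10 + (-1/186)·(-2) + 11/6·1 = 1/2 ✓
b·c²: (-1250/1023)·121/100 + (-1/186)·4 + 11/6·1 = 1/3 ✓
b·Ac: (-1/186)·(-31/12) + 11/6·1/12 = 1/6 ✓
b·c³: (-1250/1023)·1331/1000 + (-1/186)·(-8) + 11/6·1 = 1/4 ✓
b·(c∘Ac): (-1/186)·31/6 + 11/6·1/12 = 1/8 ✓
b·Ac²: (-1/186)·(-341/120) + 11/6·49/1320 = 1/12 ✓
b·A²c: 11/6·1/44 = 1/24 ✓; 4 stages ⇒ order 4.

4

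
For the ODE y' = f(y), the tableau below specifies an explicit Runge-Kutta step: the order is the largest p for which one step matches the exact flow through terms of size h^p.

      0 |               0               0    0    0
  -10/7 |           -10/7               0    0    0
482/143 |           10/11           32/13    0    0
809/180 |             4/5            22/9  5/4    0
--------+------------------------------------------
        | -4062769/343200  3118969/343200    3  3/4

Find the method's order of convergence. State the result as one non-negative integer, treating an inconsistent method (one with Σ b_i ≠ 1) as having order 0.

b = (-4062769/343200, 3118969/343200, 3, 3/4)
c = (0, -10/7, 482/143, 809/180)
Ac = (0, 0, -320/91, 12995/18018)
Σ b_i: (-4062769/343200)·1 + 3118969/343200·1 + 3·1 + 3/4·1 = 1 ✓
b·c: 3118969/343200·(-10/7) + 3·482/143 + 3/4·809/180 = 1/2 ✓
b·c²: 3118969/343200·100/49 + 3·232324/20449 + 3/4·654481/32400 = 419137652383/6183777600 ≠ 1/3 ⇒ order 2.
b·Ac: 3·(-320/91) + 3/4·12995/18018 = -240445/24024 ≠ 1/6

2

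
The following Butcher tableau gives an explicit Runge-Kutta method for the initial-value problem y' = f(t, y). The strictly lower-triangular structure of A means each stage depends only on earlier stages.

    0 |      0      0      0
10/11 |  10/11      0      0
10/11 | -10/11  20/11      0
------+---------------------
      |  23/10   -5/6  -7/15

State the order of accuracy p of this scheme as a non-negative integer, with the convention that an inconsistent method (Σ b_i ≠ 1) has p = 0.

1

b = (23/10, -5/6, -7/15)
c = (0, 10/11, 10/11)
Ac = (0, 0, 200/121)
Σ b_i: 23/10·1 + (-5/6)·1 + (-7/15)·1 = 1 ✓
b·c: (-5/6)·10/11 + (-7/15)·10/11 = -13/11 ≠ 1/2 ⇒ order 1.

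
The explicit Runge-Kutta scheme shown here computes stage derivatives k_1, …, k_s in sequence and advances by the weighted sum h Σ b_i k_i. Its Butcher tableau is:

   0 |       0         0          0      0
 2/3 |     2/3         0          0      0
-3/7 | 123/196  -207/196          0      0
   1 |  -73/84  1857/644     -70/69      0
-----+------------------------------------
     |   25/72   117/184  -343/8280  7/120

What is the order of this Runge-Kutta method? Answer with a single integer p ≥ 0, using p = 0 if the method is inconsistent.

b = (25/72, 117/184, -343/8280, 7/120)
c = (0, 2/3, -3/7, 1)
Ac = (0, 0, -69/98, 33/14)
Σ b_i: 25/72·1 + 117/184·1 + (-343/8280)·1 + 7/120·1 = 1 ✓
b·c: 117/184·2/3 + (-343/8280)·(-3/7) + 7/120·1 = 1/2 ✓
b·c²: 117/184·4/9 + (-343/8280)·9/49 + 7/120·1 = 1/3 ✓
b·Ac: (-343/8280)·(-69/98) + 7/120·33/14 = 1/6 ✓
b·c³: 117/184·8/27 + (-343/8280)·(-27/343) + 7/120·1 = 1/4 ✓
b·(c∘Ac): (-343/8280)·207/686 + 7/120·33/14 = 1/8 ✓
b·Ac²: (-343/8280)·(-23/49) + 7/120·23/21 = 1/12 ✓
b·A²c: 7/120·5/7 = 1/24 ✓; 4 stages ⇒ order 4.

4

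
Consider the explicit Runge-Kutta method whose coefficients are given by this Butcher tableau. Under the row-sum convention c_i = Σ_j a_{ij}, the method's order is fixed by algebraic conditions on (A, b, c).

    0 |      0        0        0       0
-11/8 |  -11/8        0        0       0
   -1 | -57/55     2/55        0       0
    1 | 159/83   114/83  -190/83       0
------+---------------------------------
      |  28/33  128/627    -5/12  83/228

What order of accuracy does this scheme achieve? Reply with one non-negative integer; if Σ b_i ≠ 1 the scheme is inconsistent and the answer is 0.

b = (28/33, 128/627, -5/12, 83/228)
c = (0, -11/8, -1, 1)
Ac = (0, 0, -1/20, 133/332)
Σ b_i: 28/33·1 + 128/627·1 + (-5/12)·1 + 83/228·1 = 1 ✓
b·c: 128/627·(-11/8) + (-5/12)·(-1) + 83/228·1 = 1/2 ✓
b·c²: 128/627·121/64 + (-5/12)·1 + 83/228·1 = 1/3 ✓
b·Ac: (-5/12)·(-1/20) + 83/228·133/332 = 1/6 ✓
b·c³: 128/627·(-1331/512) + (-5/12)·(-1) + 83/228·1 = 1/4 ✓
b·(c∘Ac): (-5/12)·1/20 + 83/228·133/332 = 1/8 ✓
b·Ac²: (-5/12)·11/160 + 83/228·817/2656 = 1/12 ✓
b·A²c: 83/228·19/166 = 1/24 ✓; 4 stages ⇒ order 4.

4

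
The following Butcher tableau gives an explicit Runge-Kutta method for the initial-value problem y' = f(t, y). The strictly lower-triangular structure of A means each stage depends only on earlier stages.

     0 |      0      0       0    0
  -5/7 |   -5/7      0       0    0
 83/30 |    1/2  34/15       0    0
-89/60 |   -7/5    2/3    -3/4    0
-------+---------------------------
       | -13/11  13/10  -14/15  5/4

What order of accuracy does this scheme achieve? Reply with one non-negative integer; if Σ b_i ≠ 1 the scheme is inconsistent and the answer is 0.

0

b = (-13/11, 13/10, -14/15, 5/4)
c = (0, -5/7, 83/30, -89/60)
Ac = (0, 0, -34/21, -2143/840)
Σ b_i: (-13/11)·1 + 13/10·1 + (-14/15)·1 + 5/4·1 = 287/660 ≠ 1 ⇒ order 0.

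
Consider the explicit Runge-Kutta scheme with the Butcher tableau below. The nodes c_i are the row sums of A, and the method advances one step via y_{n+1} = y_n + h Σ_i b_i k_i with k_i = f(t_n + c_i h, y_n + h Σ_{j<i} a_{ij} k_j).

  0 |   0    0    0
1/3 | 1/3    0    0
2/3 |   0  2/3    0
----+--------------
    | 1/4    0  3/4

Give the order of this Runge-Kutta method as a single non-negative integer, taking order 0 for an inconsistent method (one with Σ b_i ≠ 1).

3

b = (1/4, 0, 3/4)
c = (0, 1/3, 2/3)
Ac = (0, 0, 2/9)
Σ b_i: 1/4·1 + 3/4·1 = 1 ✓
b·c: 3/4·2/3 = 1/2 ✓
b·c²: 3/4·4/9 = 1/3 ✓
b·Ac: 3/4·2/9 = 1/6 ✓; 3 stages ⇒ order 3.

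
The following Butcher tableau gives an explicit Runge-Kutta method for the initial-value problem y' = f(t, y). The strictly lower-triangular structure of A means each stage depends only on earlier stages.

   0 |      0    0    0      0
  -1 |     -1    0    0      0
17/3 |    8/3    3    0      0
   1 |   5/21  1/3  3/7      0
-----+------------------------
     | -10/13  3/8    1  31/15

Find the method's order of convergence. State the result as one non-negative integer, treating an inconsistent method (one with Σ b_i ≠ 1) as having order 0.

0

b = (-10/13, 3/8, 1, 31/15)
c = (0, -1, 17/3, 1)
Ac = (0, 0, -3, 44/21)
Σ b_i: (-10/13)·1 + 3/8·1 + 1·1 + 31/15·1 = 4169/1560 ≠ 1 ⇒ order 0.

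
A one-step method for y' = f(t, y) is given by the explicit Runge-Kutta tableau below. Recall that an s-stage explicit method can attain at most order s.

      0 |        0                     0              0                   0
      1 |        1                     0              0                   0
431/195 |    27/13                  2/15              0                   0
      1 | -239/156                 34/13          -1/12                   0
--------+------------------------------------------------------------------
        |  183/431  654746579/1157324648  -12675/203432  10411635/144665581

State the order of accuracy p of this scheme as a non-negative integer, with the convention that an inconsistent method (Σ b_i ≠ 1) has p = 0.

b = (183/431, 654746579/1157324648, -12675/203432, 10411635/144665581)
c = (0, 1, 431/195, 1)
Ac = (0, 0, 2/15, 5689/2340)
Σ b_i: 183/431·1 + 654746579/1157324648·1 + (-12675/203432)·1 + 10411635/144665581·1 = 1 ✓
b·c: 654746579/1157324648·1 + (-12675/203432)·431/195 + 10411635/144665581·1 = 1/2 ✓
b·c²: 654746579/1157324648·1 + (-12675/203432)·185761/38025 + 10411635/144665581·1 = 1/3 ✓
b·Ac: (-12675/203432)·2/15 + 10411635/144665581·5689/2340 = 1/6 ✓
b·c³: 654746579/1157324648·1 + (-12675/203432)·80062991/7414875 + 10411635/144665581·1 = -41/1170 ≠ 1/4 ⇒ order 3.
b·(c∘Ac): (-12675/203432)·862/2925 + 10411635/144665581·5689/2340 = 135/862 ≠ 1/8
b·Ac²: (-12675/203432)·2/15 + 10411635/144665581·1007639/456300 = 1002569/6656130 ≠ 1/12
b·A²c: 10411635/144665581·(-1/90) = -694109/867993486 ≠ 1/24

3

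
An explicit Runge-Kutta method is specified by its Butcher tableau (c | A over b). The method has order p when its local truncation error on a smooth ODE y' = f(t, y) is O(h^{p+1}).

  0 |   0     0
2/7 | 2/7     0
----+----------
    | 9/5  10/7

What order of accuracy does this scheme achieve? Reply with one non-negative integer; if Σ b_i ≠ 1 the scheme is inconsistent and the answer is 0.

0

b = (9/5, 10/7)
c = (0, 2/7)
Σ b_i: 9/5·1 + 10/7·1 = 113/35 ≠ 1 ⇒ order 0.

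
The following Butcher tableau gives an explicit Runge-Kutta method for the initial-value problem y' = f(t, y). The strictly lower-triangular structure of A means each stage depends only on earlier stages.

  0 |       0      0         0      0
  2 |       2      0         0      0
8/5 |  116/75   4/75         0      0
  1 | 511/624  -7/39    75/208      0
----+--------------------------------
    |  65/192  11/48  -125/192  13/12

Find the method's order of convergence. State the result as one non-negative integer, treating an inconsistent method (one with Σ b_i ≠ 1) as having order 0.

b = (65/192, 11/48, -125/192, 13/12)
c = (0, 2, 8/5, 1)
Ac = (0, 0, 8/75, 17/78)
Σ b_i: 65/192·1 + 11/48·1 + (-125/192)·1 + 13/12·1 = 1 ✓
b·c: 11/48·2 + (-125/192)·8/5 + 13/12·1 = 1/2 ✓
b·c²: 11/48·4 + (-125/192)·64/25 + 13/12·1 = 1/3 ✓
b·Ac: (-125/192)·8/75 + 13/12·17/78 = 1/6 ✓
b·c³: 11/48·8 + (-125/192)·512/125 + 13/12·1 = 1/4 ✓
b·(c∘Ac): (-125/192)·64/375 + 13/12·17/78 = 1/8 ✓
b·Ac²: (-125/192)·16/75 + 13/12·8/39 = 1/12 ✓
b·A²c: 13/12·1/26 = 1/24 ✓; 4 stages ⇒ order 4.

4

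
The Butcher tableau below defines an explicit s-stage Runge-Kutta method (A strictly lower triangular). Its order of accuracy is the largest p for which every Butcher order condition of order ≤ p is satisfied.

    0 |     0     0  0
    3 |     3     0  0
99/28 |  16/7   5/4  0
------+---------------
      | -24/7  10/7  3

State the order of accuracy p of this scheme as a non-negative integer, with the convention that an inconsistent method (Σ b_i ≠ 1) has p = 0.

1

b = (-24/7, 10/7, 3)
c = (0, 3, 99/28)
Ac = (0, 0, 15/4)
Σ b_i: (-24/7)·1 + 10/7·1 + 3·1 = 1 ✓
b·c: 10/7·3 + 3·99/28 = 417/28 ≠ 1/2 ⇒ order 1.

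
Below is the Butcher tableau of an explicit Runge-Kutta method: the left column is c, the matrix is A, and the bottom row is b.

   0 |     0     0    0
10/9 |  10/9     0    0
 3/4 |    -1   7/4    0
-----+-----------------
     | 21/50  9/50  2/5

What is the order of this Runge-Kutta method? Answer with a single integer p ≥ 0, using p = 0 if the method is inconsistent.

2

b = (21/50, 9/50, 2/5)
c = (0, 10/9, 3/4)
Ac = (0, 0, 35/18)
Σ b_i: 21/50·1 + 9/50·1 + 2/5·1 = 1 ✓
b·c: 9/50·10/9 + 2/5·3/4 = 1/2 ✓
b·c²: 9/50·100/81 + 2/5·9/16 = 161/360 ≠ 1/3 ⇒ order 2.
b·Ac: 2/5·35/18 = 7/9 ≠ 1/6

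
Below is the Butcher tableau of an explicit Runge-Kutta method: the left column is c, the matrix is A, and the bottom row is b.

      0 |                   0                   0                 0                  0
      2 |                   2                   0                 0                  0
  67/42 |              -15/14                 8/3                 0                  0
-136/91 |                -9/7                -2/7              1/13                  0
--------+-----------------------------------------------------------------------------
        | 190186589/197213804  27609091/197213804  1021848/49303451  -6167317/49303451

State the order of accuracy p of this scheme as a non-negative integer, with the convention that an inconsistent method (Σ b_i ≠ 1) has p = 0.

b = (190186589/197213804, 27609091/197213804, 1021848/49303451, -6167317/49303451)
c = (0, 2, 67/42, -136/91)
Ac = (0, 0, 16/3, -35/78)
Σ b_i: 190186589/197213804·1 + 27609091/197213804·1 + 1021848/49303451·1 + (-6167317/49303451)·1 = 1 ✓
b·c: 27609091/197213804·2 + 1021848/49303451·67/42 + (-6167317/49303451)·(-136/91) = 1/2 ✓
b·c²: 27609091/197213804·4 + 1021848/49303451·4489/1764 + (-6167317/49303451)·18496/8281 = 1/3 ✓
b·Ac: 1021848/49303451·16/3 + (-6167317/49303451)·(-35/78) = 1/6 ✓
b·c³: 27609091/197213804·8 + 1021848/49303451·300763/74088 + (-6167317/49303451)·(-2515456/753571) = 26963044583/16626863799 ≠ 1/4 ⇒ order 3.
b·(c∘Ac): 1021848/49303451·536/63 + (-6167317/49303451)·340/507 = 31905612/345124157 ≠ 1/8
b·Ac²: 1021848/49303451·32/3 + (-6167317/49303451)·(-21719/22932) = 1737104767/5115958092 ≠ 1/12
b·A²c: (-6167317/49303451)·16/39 = -7590544/147910353 ≠ 1/24

3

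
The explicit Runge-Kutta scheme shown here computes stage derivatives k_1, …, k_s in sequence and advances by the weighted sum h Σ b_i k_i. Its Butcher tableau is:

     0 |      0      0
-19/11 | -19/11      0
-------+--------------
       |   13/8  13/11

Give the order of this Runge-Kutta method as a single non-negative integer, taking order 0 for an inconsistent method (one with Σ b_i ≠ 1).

0

b = (13/8, 13/11)
c = (0, -19/11)
Σ b_i: 13/8·1 + 13/11·1 = 247/88 ≠ 1 ⇒ order 0.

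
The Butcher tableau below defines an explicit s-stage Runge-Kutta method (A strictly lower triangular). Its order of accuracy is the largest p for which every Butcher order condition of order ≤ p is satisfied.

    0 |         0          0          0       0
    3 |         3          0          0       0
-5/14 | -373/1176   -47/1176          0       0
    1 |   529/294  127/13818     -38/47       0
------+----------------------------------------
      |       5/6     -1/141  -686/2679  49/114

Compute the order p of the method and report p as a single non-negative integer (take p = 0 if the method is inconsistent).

b = (5/6, -1/141, -686/2679, 49/114)
c = (0, 3, -5/14, 1)
Ac = (0, 0, -47/392, 31/98)
Σ b_i: 5/6·1 + (-1/141)·1 + (-686/2679)·1 + 49/114·1 = 1 ✓
b·c: (-1/141)·3 + (-686/2679)·(-5/14) + 49/114·1 = 1/2 ✓
b·c²: (-1/141)·9 + (-686/2679)·25/196 + 49/114·1 = 1/3 ✓
b·Ac: (-686/2679)·(-47/392) + 49/114·31/98 = 1/6 ✓
b·c³: (-1/141)·27 + (-686/2679)·(-125/2744) + 49/114·1 = 1/4 ✓
b·(c∘Ac): (-686/2679)·235/5488 + 49/114·31/98 = 1/8 ✓
b·Ac²: (-686/2679)·(-141/392) + 49/114·(-1/49) = 1/12 ✓
b·A²c: 49/114·19/196 = 1/24 ✓; 4 stages ⇒ order 4.

4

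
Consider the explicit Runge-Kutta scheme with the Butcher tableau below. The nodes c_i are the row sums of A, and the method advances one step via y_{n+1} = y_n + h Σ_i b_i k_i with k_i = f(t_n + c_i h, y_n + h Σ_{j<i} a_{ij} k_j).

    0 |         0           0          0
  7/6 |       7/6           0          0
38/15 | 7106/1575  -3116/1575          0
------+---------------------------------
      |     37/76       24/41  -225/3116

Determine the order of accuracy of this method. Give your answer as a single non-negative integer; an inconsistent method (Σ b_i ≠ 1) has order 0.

3

b = (37/76, 24/41, -225/3116)
c = (0, 7/6, 38/15)
Ac = (0, 0, -1558/675)
Σ b_i: 37/76·1 + 24/41·1 + (-225/3116)·1 = 1 ✓
b·c: 24/41·7/6 + (-225/3116)·38/15 = 1/2 ✓
b·c²: 24/41·49/36 + (-225/3116)·1444/225 = 1/3 ✓
b·Ac: (-225/3116)·(-1558/675) = 1/6 ✓; 3 stages ⇒ order 3.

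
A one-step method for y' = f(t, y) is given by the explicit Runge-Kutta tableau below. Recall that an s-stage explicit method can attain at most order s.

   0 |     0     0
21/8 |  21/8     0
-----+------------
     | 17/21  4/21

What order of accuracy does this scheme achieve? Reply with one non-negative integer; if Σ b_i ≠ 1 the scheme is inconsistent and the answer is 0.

2

b = (17/21, 4/21)
c = (0, 21/8)
Σ b_i: 17/21·1 + 4/21·1 = 1 ✓
b·c: 4/21·21/8 = 1/2 ✓; 2 stages ⇒ order 2.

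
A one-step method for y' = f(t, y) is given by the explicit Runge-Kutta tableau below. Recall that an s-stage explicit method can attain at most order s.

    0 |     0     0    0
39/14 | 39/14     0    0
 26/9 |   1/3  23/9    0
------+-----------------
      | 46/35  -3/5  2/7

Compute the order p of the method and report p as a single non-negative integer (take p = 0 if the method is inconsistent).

b = (46/35, -3/5, 2/7)
c = (0, 39/14, 26/9)
Ac = (0, 0, 299/42)
Σ b_i: 46/35·1 + (-3/5)·1 + 2/7·1 = 1 ✓
b·c: (-3/5)·39/14 + 2/7·26/9 = -533/630 ≠ 1/2 ⇒ order 1.

1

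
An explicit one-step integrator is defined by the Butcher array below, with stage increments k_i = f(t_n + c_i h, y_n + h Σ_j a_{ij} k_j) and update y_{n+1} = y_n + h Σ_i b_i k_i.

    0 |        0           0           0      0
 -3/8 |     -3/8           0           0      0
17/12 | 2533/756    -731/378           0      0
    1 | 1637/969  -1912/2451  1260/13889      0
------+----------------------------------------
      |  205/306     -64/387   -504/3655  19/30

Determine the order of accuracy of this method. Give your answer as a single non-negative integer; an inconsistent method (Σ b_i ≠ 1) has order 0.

4

b = (205/306, -64/387, -504/3655, 19/30)
c = (0, -3/8, 17/12, 1)
Ac = (0, 0, 731/1008, 8/19)
Σ b_i: 205/306·1 + (-64/387)·1 + (-504/3655)·1 + 19/30·1 = 1 ✓
b·c: (-64/387)·(-3/8) + (-504/3655)·17/12 + 19/30·1 = 1/2 ✓
b·c²: (-64/387)·9/64 + (-504/3655)·289/144 + 19/30·1 = 1/3 ✓
b·Ac: (-504/3655)·731/1008 + 19/30·8/19 = 1/6 ✓
b·c³: (-64/387)·(-27/512) + (-504/3655)·4913/1728 + 19/30·1 = 1/4 ✓
b·(c∘Ac): (-504/3655)·12427/12096 + 19/30·8/19 = 1/8 ✓
b·Ac²: (-504/3655)·(-731/2688) + 19/30·11/152 = 1/12 ✓
b·A²c: 19/30·5/76 = 1/24 ✓; 4 stages ⇒ order 4.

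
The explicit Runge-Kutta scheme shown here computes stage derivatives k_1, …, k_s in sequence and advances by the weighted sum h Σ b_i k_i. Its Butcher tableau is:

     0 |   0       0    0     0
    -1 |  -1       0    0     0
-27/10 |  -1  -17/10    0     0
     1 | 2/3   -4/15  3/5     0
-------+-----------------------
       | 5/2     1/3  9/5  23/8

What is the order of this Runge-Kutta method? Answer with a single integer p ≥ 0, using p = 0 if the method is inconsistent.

0

b = (5/2, 1/3, 9/5, 23/8)
c = (0, -1, -27/10, 1)
Ac = (0, 0, 17/10, -203/150)
Σ b_i: 5/2·1 + 1/3·1 + 9/5·1 + 23/8·1 = 901/120 ≠ 1 ⇒ order 0.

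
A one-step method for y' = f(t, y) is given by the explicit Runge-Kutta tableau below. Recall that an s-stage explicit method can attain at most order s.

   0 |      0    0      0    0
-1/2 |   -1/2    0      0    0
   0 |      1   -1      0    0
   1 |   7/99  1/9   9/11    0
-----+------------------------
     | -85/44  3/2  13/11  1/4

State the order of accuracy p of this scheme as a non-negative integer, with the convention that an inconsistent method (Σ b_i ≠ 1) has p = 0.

1

b = (-85/44, 3/2, 13/11, 1/4)
c = (0, -1/2, 0, 1)
Ac = (0, 0, 1/2, -1/18)
Σ b_i: (-85/44)·1 + 3/2·1 + 13/11·1 + 1/4·1 = 1 ✓
b·c: 3/2·(-1/2) + 1/4·1 = -1/2 ≠ 1/2 ⇒ order 1.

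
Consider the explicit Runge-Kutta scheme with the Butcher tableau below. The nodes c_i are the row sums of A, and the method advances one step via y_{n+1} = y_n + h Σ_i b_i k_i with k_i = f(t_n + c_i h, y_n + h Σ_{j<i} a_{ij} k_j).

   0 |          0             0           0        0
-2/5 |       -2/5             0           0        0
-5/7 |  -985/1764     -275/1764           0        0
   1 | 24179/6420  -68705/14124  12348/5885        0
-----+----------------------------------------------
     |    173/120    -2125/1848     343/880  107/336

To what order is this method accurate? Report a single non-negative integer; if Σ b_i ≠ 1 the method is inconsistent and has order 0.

b = (173/120, -2125/1848, 343/880, 107/336)
c = (0, -2/5, -5/7, 1)
Ac = (0, 0, 55/882, 287/642)
Σ b_i: 173/120·1 + (-2125/1848)·1 + 343/880·1 + 107/336·1 = 1 ✓
b·c: (-2125/1848)·(-2/5) + 343/880·(-5/7) + 107/336·1 = 1/2 ✓
b·c²: (-2125/1848)·4/25 + 343/880·25/49 + 107/336·1 = 1/3 ✓
b·Ac: 343/880·55/882 + 107/336·287/642 = 1/6 ✓
b·c³: (-2125/1848)·(-8/125) + 343/880·(-125/343) + 107/336·1 = 1/4 ✓
b·(c∘Ac): 343/880·(-275/6174) + 107/336·287/642 = 1/8 ✓
b·Ac²: 343/880·(-11/441) + 107/336·469/1605 = 1/12 ✓
b·A²c: 107/336·14/107 = 1/24 ✓; 4 stages ⇒ order 4.

4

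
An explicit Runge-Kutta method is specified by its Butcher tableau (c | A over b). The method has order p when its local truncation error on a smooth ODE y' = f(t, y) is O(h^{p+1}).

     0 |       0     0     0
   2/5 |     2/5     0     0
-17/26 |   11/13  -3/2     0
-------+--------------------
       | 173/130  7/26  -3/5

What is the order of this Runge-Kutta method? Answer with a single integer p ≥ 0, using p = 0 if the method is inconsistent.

2

b = (173/130, 7/26, -3/5)
c = (0, 2/5, -17/26)
Ac = (0, 0, -3/5)
Σ b_i: 173/130·1 + 7/26·1 + (-3/5)·1 = 1 ✓
b·c: 7/26·2/5 + (-3/5)·(-17/26) = 1/2 ✓
b·c²: 7/26·4/25 + (-3/5)·289/676 = -3607/16900 ≠ 1/3 ⇒ order 2.
b·Ac: (-3/5)·(-3/5) = 9/25 ≠ 1/6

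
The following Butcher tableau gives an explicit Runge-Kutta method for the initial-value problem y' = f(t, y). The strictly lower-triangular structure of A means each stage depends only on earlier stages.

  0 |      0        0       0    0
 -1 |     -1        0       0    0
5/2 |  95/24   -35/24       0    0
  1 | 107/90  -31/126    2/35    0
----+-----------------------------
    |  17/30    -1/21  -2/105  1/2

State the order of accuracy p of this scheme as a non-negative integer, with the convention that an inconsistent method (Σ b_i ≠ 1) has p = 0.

4

b = (17/30, -1/21, -2/105, 1/2)
c = (0, -1, 5/2, 1)
Ac = (0, 0, 35/24, 7/18)
Σ b_i: 17/30·1 + (-1/21)·1 + (-2/105)·1 + 1/2·1 = 1 ✓
b·c: (-1/21)·(-1) + (-2/105)·5/2 + 1/2·1 = 1/2 ✓
b·c²: (-1/21)·1 + (-2/105)·25/4 + 1/2·1 = 1/3 ✓
b·Ac: (-2/105)·35/24 + 1/2·7/18 = 1/6 ✓
b·c³: (-1/21)·(-1) + (-2/105)·125/8 + 1/2·1 = 1/4 ✓
b·(c∘Ac): (-2/105)·175/48 + 1/2·7/18 = 1/8 ✓
b·Ac²: (-2/105)·(-35/24) + 1/2·1/9 = 1/12 ✓
b·A²c: 1/2·1/12 = 1/24 ✓; 4 stages ⇒ order 4.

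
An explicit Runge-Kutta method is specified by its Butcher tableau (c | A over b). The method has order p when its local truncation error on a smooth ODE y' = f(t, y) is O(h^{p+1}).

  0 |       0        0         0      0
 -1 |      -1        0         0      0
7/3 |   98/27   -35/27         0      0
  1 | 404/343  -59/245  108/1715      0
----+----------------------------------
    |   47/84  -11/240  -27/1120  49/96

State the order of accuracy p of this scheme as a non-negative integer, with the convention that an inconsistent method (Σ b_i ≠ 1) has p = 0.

4

b = (47/84, -11/240, -27/1120, 49/96)
c = (0, -1, 7/3, 1)
Ac = (0, 0, 35/27, 19/49)
Σ b_i: 47/84·1 + (-11/240)·1 + (-27/1120)·1 + 49/96·1 = 1 ✓
b·c: (-11/240)·(-1) + (-27/1120)·7/3 + 49/96·1 = 1/2 ✓
b·c²: (-11/240)·1 + (-27/1120)·49/9 + 49/96·1 = 1/3 ✓
b·Ac: (-27/1120)·35/27 + 49/96·19/49 = 1/6 ✓
b·c³: (-11/240)·(-1) + (-27/1120)·343/27 + 49/96·1 = 1/4 ✓
b·(c∘Ac): (-27/1120)·245/81 + 49/96·19/49 = 1/8 ✓
b·Ac²: (-27/1120)·(-35/27) + 49/96·5/49 = 1/12 ✓
b·A²c: 49/96·4/49 = 1/24 ✓; 4 stages ⇒ order 4.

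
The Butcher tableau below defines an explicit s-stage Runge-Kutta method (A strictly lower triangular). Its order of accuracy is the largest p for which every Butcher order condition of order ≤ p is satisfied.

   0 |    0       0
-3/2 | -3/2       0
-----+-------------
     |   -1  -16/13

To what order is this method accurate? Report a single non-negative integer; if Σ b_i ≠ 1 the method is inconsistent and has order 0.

0

b = (-1, -16/13)
c = (0, -3/2)
Σ b_i: (-1)·1 + (-16/13)·1 = -29/13 ≠ 1 ⇒ order 0.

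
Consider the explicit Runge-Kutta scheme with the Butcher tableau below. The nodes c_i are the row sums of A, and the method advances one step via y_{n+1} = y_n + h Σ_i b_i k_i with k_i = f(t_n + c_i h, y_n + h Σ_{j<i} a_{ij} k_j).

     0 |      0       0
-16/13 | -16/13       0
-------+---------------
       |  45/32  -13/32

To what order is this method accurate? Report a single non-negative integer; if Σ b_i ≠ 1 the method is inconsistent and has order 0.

b = (45/32, -13/32)
c = (0, -16/13)
Σ b_i: 45/32·1 + (-13/32)·1 = 1 ✓
b·c: (-13/32)·(-16/13) = 1/2 ✓; 2 stages ⇒ order 2.

2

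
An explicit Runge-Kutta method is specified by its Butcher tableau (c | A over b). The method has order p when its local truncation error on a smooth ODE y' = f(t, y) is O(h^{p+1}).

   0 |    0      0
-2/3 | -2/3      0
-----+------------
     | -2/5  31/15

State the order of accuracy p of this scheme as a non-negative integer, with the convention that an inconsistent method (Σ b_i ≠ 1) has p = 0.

b = (-2/5, 31/15)
c = (0, -2/3)
Σ b_i: (-2/5)·1 + 31/15·1 = 5/3 ≠ 1 ⇒ order 0.

0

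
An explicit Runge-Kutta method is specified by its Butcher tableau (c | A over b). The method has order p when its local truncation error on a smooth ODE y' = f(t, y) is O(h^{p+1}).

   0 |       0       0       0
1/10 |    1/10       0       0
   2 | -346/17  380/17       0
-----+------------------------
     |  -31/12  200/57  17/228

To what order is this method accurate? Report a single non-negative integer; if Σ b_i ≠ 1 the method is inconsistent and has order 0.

3

b = (-31/12, 200/57, 17/228)
c = (0, 1/10, 2)
Ac = (0, 0, 38/17)
Σ b_i: (-31/12)·1 + 200/57·1 + 17/228·1 = 1 ✓
b·c: 200/57·1/10 + 17/228·2 = 1/2 ✓
b·c²: 200/57·1/100 + 17/228·4 = 1/3 ✓
b·Ac: 17/228·38/17 = 1/6 ✓; 3 stages ⇒ order 3.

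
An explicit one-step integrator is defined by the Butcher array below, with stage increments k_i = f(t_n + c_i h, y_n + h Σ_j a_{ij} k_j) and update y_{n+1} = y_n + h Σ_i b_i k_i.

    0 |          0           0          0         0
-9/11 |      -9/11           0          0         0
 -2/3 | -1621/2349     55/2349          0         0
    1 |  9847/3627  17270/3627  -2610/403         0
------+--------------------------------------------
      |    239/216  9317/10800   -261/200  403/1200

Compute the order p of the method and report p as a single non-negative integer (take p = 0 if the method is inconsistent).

b = (239/216, 9317/10800, -261/200, 403/1200)
c = (0, -9/11, -2/3, 1)
Ac = (0, 0, -5/261, 170/403)
Σ b_i: 239/216·1 + 9317/10800·1 + (-261/200)·1 + 403/1200·1 = 1 ✓
b·c: 9317/10800·(-9/11) + (-261/200)·(-2/3) + 403/1200·1 = 1/2 ✓
b·c²: 9317/10800·81/121 + (-261/200)·4/9 + 403/1200·1 = 1/3 ✓
b·Ac: (-261/200)·(-5/261) + 403/1200·170/403 = 1/6 ✓
b·c³: 9317/10800·(-729/1331) + (-261/200)·(-8/27) + 403/1200·1 = 1/4 ✓
b·(c∘Ac): (-261/200)·10/783 + 403/1200·170/403 = 1/8 ✓
b·Ac²: (-261/200)·5/319 + 403/1200·1370/4433 = 1/12 ✓
b·A²c: 403/1200·50/403 = 1/24 ✓; 4 stages ⇒ order 4.

4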